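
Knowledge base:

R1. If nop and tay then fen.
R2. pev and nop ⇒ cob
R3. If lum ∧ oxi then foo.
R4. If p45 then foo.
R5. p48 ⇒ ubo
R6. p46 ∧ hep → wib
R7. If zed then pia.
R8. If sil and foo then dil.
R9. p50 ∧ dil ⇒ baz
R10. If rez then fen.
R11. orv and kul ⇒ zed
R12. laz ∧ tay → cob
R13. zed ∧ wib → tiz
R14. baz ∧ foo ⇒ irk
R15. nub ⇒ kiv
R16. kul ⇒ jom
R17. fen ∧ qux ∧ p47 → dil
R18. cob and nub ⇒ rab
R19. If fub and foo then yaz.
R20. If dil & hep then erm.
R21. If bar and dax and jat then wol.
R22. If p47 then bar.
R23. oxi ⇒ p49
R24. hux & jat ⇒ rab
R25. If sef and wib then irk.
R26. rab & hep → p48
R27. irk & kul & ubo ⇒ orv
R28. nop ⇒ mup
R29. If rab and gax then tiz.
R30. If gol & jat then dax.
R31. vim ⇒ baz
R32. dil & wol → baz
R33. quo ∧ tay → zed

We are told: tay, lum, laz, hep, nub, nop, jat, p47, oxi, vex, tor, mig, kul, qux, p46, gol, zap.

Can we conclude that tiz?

Yes

fen  (by R1: nop, tay)
foo  (by R3: lum, oxi)
wib  (by R6: p46, hep)
cob  (by R12: laz, tay)
dil  (by R17: fen, qux, p47)
rab  (by R18: cob, nub)
bar  (by R22: p47)
p48  (by R26: rab, hep)
dax  (by R30: gol, jat)
ubo  (by R5: p48)
wol  (by R21: bar, dax, jat)
baz  (by R32: dil, wol)
irk  (by R14: baz, foo)
orv  (by R27: irk, kul, ubo)
zed  (by R11: orv, kul)
tiz  (by R13: zed, wib)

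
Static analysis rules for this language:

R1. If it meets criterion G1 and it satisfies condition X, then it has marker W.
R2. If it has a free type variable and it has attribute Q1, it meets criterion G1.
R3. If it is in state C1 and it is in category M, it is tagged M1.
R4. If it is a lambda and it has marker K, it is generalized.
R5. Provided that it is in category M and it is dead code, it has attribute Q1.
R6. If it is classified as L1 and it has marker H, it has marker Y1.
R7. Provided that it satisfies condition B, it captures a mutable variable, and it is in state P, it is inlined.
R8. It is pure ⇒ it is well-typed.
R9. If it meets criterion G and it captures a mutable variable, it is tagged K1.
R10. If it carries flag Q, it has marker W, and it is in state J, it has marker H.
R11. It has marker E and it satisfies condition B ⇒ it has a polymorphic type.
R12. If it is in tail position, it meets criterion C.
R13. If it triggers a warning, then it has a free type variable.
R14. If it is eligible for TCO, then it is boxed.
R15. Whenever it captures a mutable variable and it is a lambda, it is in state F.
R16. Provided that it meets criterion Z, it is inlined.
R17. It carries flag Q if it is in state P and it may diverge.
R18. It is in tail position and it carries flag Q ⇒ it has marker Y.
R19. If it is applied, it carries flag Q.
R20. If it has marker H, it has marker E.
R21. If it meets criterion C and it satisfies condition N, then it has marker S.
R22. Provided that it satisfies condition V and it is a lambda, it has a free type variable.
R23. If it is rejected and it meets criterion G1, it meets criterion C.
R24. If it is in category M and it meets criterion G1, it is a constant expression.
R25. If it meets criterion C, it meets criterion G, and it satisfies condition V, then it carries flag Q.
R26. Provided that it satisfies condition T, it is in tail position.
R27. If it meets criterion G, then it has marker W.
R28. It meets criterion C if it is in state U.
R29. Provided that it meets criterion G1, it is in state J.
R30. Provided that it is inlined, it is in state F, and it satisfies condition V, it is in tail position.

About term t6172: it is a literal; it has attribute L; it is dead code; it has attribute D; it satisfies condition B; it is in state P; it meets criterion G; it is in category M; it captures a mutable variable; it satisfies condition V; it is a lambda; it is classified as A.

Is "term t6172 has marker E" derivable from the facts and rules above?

By R5 (it is in category M, it is dead code): it has attribute Q1.
By R7 (it satisfies condition B, it captures a mutable variable, it is in state P): it is inlined.
By R15 (it captures a mutable variable, it is a lambda): it is in state F.
By R22 (it satisfies condition V, it is a lambda): it has a free type variable.
By R27 (it meets criterion G): it has marker W.
By R30 (it is inlined, it is in state F, it satisfies condition V): it is in tail position.
By R2 (it has a free type variable, it has attribute Q1): it meets criterion G1.
By R12 (it is in tail position): it meets criterion C.
By R25 (it meets criterion C, it meets criterion G, it satisfies condition V): it carries flag Q.
By R29 (it meets criterion G1): it is in state J.
By R10 (it carries flag Q, it has marker W, it is in state J): it has marker H.
By R20 (it has marker H): it has marker E.

Yes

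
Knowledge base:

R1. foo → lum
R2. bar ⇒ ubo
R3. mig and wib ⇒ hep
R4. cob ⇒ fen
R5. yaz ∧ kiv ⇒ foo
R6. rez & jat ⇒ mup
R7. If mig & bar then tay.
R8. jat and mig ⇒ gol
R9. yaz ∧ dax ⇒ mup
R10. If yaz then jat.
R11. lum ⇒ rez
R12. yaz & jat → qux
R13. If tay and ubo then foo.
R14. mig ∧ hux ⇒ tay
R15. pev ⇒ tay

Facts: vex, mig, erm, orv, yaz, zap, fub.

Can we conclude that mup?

No

Forward chaining from the given facts derives: jat, qux, gol.
Rules concluding mup: R6 needs rez; R9 needs dax — none of these are established.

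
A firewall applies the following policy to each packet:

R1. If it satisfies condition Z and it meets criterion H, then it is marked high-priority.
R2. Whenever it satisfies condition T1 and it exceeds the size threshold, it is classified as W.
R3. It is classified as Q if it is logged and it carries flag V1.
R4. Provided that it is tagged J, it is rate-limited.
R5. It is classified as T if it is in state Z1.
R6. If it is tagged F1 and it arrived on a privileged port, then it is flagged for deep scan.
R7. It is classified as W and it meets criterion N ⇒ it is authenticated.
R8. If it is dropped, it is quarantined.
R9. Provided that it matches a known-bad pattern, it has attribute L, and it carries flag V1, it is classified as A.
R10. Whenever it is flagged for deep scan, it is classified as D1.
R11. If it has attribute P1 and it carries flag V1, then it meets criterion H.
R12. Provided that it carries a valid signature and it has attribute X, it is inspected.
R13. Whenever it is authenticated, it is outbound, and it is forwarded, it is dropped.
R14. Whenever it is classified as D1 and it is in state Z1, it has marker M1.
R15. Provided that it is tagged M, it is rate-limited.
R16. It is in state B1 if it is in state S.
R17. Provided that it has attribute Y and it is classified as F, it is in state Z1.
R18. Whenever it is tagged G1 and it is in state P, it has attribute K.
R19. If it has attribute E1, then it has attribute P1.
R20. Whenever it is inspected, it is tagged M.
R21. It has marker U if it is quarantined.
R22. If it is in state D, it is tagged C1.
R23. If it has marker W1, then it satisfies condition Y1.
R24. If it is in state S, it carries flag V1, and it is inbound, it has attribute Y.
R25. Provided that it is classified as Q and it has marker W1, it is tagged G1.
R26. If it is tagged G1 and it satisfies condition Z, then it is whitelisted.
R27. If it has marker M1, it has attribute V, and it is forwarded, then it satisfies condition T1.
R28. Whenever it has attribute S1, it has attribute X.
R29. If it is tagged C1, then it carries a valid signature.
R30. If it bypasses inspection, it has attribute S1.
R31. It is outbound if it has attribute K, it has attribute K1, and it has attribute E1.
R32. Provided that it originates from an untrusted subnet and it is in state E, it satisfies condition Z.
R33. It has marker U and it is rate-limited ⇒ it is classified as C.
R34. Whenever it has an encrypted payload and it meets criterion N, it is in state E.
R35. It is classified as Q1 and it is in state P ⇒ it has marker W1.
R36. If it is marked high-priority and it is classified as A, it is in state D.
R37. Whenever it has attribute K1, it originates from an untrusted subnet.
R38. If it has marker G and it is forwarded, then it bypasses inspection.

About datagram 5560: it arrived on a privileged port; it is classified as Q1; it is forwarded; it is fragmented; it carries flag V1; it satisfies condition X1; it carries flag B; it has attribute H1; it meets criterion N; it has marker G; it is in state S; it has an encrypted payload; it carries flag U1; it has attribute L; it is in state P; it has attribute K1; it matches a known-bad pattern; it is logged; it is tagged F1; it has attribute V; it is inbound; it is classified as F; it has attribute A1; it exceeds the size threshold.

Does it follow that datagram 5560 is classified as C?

Forward chaining from the given facts derives: is classified as Q, is flagged for deep scan, is classified as A, is classified as D1, is in state B1, has attribute Y, is in state E, has marker W1, originates from an untrusted subnet, bypasses inspection, is in state Z1, satisfies condition Y1, is tagged G1, has attribute S1, satisfies condition Z, is classified as T, has marker M1, has attribute K, is whitelisted, satisfies condition T1, has attribute X, is classified as W, is authenticated.
The only rule concluding "it is classified as C" is R33, which needs "it has marker U"; that is never established.

No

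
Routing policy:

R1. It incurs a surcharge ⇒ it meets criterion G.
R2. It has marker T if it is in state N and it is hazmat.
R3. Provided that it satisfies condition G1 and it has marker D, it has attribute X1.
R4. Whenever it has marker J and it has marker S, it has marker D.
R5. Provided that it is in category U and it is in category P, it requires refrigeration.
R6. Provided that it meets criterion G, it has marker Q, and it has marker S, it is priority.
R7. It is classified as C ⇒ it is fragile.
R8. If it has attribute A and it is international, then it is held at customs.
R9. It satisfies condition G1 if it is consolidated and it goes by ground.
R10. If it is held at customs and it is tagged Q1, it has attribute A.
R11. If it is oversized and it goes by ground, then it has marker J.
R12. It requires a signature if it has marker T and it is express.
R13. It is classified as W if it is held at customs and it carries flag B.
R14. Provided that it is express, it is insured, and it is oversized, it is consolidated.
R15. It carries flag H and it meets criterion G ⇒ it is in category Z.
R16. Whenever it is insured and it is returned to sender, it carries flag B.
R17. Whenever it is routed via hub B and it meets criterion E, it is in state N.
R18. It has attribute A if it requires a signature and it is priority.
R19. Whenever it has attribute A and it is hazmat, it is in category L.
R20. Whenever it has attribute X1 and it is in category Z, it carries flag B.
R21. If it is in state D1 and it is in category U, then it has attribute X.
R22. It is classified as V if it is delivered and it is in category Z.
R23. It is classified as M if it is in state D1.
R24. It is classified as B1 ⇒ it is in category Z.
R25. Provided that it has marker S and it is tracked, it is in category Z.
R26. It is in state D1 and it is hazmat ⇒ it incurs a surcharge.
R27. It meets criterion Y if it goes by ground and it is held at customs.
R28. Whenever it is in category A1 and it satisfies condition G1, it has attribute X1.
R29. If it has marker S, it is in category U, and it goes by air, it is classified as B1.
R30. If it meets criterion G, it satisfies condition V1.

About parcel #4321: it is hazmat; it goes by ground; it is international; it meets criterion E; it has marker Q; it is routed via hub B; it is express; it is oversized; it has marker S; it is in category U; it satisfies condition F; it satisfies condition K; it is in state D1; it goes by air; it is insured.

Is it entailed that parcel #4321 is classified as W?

By R11 (it is oversized, it goes by ground): it has marker J.
By R14 (it is express, it is insured, it is oversized): it is consolidated.
By R17 (it is routed via hub B, it meets criterion E): it is in state N.
By R26 (it is in state D1, it is hazmat): it incurs a surcharge.
By R29 (it has marker S, it is in category U, it goes by air): it is classified as B1.
By R1 (it incurs a surcharge): it meets criterion G.
By R2 (it is in state N, it is hazmat): it has marker T.
By R4 (it has marker J, it has marker S): it has marker D.
By R6 (it meets criterion G, it has marker Q, it has marker S): it is priority.
By R9 (it is consolidated, it goes by ground): it satisfies condition G1.
By R12 (it has marker T, it is express): it requires a signature.
By R18 (it requires a signature, it is priority): it has attribute A.
By R24 (it is classified as B1): it is in category Z.
By R3 (it satisfies condition G1, it has marker D): it has attribute X1.
By R8 (it has attribute A, it is international): it is held at customs.
By R20 (it has attribute X1, it is in category Z): it carries flag B.
By R13 (it is held at customs, it carries flag B): it is classified as W.

Yes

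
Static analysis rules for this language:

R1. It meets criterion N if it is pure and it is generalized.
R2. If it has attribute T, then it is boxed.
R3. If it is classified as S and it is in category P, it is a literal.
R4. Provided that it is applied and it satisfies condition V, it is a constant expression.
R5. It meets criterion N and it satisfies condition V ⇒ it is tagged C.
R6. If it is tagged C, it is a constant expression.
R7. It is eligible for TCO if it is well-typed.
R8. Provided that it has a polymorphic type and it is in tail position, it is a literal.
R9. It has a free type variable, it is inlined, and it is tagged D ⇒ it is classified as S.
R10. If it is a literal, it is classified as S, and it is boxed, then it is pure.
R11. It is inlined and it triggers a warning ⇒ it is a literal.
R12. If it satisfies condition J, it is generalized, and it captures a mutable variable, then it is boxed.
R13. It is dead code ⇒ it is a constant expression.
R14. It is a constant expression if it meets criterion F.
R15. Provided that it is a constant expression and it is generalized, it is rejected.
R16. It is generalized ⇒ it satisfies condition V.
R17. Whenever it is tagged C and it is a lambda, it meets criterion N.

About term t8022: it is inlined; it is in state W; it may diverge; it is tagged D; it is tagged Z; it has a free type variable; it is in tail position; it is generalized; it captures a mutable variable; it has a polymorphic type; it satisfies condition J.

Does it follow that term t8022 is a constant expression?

By R8 (it has a polymorphic type, it is in tail position): it is a literal.
By R9 (it has a free type variable, it is inlined, it is tagged D): it is classified as S.
By R12 (it satisfies condition J, it is generalized, it captures a mutable variable): it is boxed.
By R16 (it is generalized): it satisfies condition V.
By R10 (it is a literal, it is classified as S, it is boxed): it is pure.
By R1 (it is pure, it is generalized): it meets criterion N.
By R5 (it meets criterion N, it satisfies condition V): it is tagged C.
By R6 (it is tagged C): it is a constant expression.

Yes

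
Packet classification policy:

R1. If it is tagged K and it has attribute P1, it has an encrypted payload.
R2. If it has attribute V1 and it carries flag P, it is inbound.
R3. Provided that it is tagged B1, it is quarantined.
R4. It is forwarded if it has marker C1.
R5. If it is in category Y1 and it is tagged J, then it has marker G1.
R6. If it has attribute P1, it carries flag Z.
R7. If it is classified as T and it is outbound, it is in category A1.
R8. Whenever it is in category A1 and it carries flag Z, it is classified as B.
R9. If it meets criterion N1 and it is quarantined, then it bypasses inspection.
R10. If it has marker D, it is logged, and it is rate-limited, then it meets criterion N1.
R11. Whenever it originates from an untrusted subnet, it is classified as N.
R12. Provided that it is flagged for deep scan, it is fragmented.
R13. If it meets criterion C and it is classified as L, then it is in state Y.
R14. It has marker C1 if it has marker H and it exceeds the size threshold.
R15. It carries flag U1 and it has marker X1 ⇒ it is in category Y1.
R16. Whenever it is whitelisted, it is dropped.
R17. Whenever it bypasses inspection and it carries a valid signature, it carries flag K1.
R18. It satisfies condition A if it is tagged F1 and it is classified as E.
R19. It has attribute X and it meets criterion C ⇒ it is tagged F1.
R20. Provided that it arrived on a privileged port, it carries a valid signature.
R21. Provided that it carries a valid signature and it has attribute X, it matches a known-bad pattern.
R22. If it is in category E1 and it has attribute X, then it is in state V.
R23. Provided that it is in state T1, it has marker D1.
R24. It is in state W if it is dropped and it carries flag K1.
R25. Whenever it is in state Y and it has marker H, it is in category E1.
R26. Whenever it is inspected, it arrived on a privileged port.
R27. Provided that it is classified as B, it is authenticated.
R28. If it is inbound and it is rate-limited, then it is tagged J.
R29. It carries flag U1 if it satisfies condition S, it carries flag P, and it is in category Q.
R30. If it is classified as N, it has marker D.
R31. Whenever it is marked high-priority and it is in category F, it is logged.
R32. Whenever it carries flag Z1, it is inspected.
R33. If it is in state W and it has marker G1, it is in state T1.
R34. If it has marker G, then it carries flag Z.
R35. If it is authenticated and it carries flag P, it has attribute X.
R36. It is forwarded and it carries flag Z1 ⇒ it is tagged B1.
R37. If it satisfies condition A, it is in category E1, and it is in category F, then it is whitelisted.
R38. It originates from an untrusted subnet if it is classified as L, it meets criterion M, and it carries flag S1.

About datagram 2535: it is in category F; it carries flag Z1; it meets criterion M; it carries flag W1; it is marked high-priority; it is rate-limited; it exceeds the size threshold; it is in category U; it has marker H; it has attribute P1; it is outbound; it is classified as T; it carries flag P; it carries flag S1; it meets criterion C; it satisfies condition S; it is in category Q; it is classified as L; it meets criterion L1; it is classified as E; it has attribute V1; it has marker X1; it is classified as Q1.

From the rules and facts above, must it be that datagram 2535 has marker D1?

By R2 (it has attribute V1, it carries flag P): it is inbound.
By R6 (it has attribute P1): it carries flag Z.
By R7 (it is classified as T, it is outbound): it is in category A1.
By R8 (it is in category A1, it carries flag Z): it is classified as B.
By R13 (it meets criterion C, it is classified as L): it is in state Y.
By R14 (it has marker H, it exceeds the size threshold): it has marker C1.
By R25 (it is in state Y, it has marker H): it is in category E1.
By R27 (it is classified as B): it is authenticated.
By R28 (it is inbound, it is rate-limited): it is tagged J.
By R29 (it satisfies condition S, it carries flag P, it is in category Q): it carries flag U1.
By R31 (it is marked high-priority, it is in category F): it is logged.
By R32 (it carries flag Z1): it is inspected.
By R35 (it is authenticated, it carries flag P): it has attribute X.
By R38 (it is classified as L, it meets criterion M, it carries flag S1): it originates from an untrusted subnet.
By R4 (it has marker C1): it is forwarded.
By R11 (it originates from an untrusted subnet): it is classified as N.
By R15 (it carries flag U1, it has marker X1): it is in category Y1.
By R19 (it has attribute X, it meets criterion C): it is tagged F1.
By R26 (it is inspected): it arrived on a privileged port.
By R30 (it is classified as N): it has marker D.
By R36 (it is forwarded, it carries flag Z1): it is tagged B1.
By R3 (it is tagged B1): it is quarantined.
By R5 (it is in category Y1, it is tagged J): it has marker G1.
By R10 (it has marker D, it is logged, it is rate-limited): it meets criterion N1.
By R18 (it is tagged F1, it is classified as E): it satisfies condition A.
By R20 (it arrived on a privileged port): it carries a valid signature.
By R37 (it satisfies condition A, it is in category E1, it is in category F): it is whitelisted.
By R9 (it meets criterion N1, it is quarantined): it bypasses inspection.
By R16 (it is whitelisted): it is dropped.
By R17 (it bypasses inspection, it carries a valid signature): it carries flag K1.
By R24 (it is dropped, it carries flag K1): it is in state W.
By R33 (it is in state W, it has marker G1): it is in state T1.
By R23 (it is in state T1): it has marker D1.

Yes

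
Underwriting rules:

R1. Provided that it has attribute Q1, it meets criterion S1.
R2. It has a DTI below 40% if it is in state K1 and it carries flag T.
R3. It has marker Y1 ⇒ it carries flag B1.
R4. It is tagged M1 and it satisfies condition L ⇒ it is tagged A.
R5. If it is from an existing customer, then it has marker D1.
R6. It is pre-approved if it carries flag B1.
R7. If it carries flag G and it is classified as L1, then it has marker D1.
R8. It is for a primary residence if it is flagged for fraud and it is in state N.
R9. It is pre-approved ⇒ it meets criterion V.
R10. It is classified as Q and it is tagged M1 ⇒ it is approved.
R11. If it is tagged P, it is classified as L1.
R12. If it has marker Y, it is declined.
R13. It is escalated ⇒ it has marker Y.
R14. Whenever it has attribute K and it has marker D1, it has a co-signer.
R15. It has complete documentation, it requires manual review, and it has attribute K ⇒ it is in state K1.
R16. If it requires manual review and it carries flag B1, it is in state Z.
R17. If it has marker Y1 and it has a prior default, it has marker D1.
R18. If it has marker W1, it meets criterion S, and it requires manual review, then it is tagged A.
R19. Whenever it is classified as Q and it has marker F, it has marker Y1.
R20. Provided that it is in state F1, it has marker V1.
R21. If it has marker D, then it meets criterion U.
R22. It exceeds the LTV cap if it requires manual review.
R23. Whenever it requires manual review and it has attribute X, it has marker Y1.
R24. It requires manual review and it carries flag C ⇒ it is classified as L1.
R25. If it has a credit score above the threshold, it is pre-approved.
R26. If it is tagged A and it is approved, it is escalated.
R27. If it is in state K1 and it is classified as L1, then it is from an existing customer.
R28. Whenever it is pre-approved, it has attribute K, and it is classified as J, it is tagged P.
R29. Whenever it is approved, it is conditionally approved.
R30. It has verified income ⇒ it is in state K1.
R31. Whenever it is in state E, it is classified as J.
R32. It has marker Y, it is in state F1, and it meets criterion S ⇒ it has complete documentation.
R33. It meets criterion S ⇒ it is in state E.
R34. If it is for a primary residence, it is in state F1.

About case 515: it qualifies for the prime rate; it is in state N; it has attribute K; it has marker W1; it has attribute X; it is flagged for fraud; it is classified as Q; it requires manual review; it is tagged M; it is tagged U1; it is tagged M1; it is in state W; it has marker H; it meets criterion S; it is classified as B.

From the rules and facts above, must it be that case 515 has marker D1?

Yes

By R8 (it is flagged for fraud, it is in state N): it is for a primary residence.
By R10 (it is classified as Q, it is tagged M1): it is approved.
By R18 (it has marker W1, it meets criterion S, it requires manual review): it is tagged A.
By R23 (it requires manual review, it has attribute X): it has marker Y1.
By R26 (it is tagged A, it is approved): it is escalated.
By R33 (it meets criterion S): it is in state E.
By R34 (it is for a primary residence): it is in state F1.
By R3 (it has marker Y1): it carries flag B1.
By R6 (it carries flag B1): it is pre-approved.
By R13 (it is escalated): it has marker Y.
By R31 (it is in state E): it is classified as J.
By R32 (it has marker Y, it is in state F1, it meets criterion S): it has complete documentation.
By R15 (it has complete documentation, it requires manual review, it has attribute K): it is in state K1.
By R28 (it is pre-approved, it has attribute K, it is classified as J): it is tagged P.
By R11 (it is tagged P): it is classified as L1.
By R27 (it is in state K1, it is classified as L1): it is from an existing customer.
By R5 (it is from an existing customer): it has marker D1.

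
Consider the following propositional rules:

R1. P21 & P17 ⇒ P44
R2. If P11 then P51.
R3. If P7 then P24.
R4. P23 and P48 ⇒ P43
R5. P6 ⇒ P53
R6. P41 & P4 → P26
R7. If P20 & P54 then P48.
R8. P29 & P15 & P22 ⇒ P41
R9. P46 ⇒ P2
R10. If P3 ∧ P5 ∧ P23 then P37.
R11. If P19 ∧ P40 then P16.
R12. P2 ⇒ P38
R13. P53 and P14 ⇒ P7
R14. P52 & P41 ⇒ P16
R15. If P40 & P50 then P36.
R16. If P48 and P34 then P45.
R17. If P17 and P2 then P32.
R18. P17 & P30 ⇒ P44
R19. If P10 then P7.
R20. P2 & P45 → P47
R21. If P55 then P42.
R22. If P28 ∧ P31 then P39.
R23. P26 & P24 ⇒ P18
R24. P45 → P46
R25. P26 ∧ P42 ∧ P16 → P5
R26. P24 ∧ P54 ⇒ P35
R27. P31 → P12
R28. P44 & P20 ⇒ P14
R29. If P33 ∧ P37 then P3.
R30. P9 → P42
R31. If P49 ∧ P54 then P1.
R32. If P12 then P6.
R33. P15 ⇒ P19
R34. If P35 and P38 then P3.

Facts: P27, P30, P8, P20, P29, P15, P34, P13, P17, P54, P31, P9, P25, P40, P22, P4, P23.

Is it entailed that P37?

P48  (by R7: P20, P54)
P41  (by R8: P29, P15, P22)
P45  (by R16: P48, P34)
P44  (by R18: P17, P30)
P46  (by R24: P45)
P12  (by R27: P31)
P14  (by R28: P44, P20)
P42  (by R30: P9)
P6  (by R32: P12)
P19  (by R33: P15)
P53  (by R5: P6)
P26  (by R6: P41, P4)
P2  (by R9: P46)
P16  (by R11: P19, P40)
P38  (by R12: P2)
P7  (by R13: P53, P14)
P5  (by R25: P26, P42, P16)
P24  (by R3: P7)
P35  (by R26: P24, P54)
P3  (by R34: P35, P38)
P37  (by R10: P3, P5, P23)

Yes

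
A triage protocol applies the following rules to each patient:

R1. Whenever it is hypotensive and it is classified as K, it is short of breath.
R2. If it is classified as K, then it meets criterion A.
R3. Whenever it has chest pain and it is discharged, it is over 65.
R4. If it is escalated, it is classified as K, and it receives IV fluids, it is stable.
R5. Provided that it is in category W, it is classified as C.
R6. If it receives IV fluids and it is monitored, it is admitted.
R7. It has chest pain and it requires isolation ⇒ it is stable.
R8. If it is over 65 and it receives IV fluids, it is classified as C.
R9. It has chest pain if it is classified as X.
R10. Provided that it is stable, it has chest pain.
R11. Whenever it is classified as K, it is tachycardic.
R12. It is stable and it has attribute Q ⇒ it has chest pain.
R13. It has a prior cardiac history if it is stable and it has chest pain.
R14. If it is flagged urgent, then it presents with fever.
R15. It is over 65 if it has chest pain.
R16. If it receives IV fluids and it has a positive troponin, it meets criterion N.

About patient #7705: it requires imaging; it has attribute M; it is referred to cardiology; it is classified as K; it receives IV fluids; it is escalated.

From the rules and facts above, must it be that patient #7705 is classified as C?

Yes

By R4 (it is escalated, it is classified as K, it receives IV fluids): it is stable.
By R10 (it is stable): it has chest pain.
By R15 (it has chest pain): it is over 65.
By R8 (it is over 65, it receives IV fluids): it is classified as C.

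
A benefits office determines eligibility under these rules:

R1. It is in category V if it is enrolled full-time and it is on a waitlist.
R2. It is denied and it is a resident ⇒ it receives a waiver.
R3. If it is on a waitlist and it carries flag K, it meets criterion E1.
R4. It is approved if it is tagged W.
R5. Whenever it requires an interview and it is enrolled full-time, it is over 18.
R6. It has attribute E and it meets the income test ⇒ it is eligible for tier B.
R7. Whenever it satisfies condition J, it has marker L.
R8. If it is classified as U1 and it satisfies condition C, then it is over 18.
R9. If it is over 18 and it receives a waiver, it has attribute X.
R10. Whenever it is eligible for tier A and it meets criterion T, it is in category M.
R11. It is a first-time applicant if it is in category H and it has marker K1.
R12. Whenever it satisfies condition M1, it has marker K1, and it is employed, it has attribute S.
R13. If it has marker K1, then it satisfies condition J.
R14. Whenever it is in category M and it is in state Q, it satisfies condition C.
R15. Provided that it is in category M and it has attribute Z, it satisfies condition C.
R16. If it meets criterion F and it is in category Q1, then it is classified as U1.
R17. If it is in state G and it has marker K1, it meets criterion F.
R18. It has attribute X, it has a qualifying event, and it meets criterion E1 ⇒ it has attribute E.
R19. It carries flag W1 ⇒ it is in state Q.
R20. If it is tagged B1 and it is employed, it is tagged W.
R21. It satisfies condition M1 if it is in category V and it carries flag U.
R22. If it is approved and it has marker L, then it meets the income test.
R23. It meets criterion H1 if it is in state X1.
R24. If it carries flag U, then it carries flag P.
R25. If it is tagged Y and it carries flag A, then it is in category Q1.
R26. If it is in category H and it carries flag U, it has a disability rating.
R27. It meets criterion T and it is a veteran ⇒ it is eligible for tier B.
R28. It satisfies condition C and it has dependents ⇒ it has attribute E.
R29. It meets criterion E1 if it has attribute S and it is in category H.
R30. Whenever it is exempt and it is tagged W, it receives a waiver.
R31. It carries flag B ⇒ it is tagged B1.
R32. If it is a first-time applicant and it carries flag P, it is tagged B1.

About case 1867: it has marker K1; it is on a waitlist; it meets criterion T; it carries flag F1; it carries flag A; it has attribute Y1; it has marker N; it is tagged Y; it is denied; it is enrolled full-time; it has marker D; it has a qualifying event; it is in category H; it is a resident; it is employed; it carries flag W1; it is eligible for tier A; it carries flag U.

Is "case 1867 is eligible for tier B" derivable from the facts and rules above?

No

Forward chaining from the given facts derives: is in category V, receives a waiver, is in category M, is a first-time applicant, satisfies condition J, is in state Q, satisfies condition M1, carries flag P, is in category Q1, has a disability rating, is tagged B1, has marker L, has attribute S, satisfies condition C, is tagged W, meets criterion E1, is approved, meets the income test.
Rules concluding "it is eligible for tier B": R6 needs "it has attribute E"; R27 needs "it is a veteran" — none of these are established.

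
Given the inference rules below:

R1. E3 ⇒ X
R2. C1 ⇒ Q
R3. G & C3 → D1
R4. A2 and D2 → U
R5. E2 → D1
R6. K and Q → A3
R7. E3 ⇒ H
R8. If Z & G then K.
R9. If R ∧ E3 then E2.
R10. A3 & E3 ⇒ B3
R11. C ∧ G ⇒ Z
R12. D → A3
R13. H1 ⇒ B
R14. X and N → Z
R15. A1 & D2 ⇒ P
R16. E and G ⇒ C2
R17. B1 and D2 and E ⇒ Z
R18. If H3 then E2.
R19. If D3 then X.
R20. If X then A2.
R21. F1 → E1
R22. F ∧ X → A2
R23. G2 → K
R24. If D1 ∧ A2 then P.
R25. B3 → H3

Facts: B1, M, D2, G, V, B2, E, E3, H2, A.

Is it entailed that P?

No

Forward chaining from the given facts derives: X, H, C2, Z, A2, U, K.
Rules concluding P: R15 needs A1; R24 needs D1 — none of these are established.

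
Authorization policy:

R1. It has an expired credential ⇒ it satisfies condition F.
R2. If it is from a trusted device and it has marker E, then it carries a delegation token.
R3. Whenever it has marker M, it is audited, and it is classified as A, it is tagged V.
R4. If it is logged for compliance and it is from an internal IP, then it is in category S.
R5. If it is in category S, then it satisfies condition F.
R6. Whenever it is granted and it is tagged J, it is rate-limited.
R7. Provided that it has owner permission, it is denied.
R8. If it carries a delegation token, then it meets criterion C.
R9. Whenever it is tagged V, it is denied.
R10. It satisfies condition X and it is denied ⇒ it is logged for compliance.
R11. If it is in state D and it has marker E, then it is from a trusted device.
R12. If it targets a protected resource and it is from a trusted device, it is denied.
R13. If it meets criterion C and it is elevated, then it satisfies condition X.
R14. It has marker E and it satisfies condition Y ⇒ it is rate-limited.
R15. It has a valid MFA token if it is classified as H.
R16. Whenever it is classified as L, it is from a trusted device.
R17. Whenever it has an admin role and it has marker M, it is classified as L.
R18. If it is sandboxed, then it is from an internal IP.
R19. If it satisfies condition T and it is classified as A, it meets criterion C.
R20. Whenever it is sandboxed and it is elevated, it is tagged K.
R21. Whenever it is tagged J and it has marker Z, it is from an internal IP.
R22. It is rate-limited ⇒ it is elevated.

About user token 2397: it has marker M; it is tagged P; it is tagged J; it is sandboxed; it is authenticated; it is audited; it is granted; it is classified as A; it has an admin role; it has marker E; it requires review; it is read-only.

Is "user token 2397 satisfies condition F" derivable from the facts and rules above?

By R3 (it has marker M, it is audited, it is classified as A): it is tagged V.
By R6 (it is granted, it is tagged J): it is rate-limited.
By R9 (it is tagged V): it is denied.
By R17 (it has an admin role, it has marker M): it is classified as L.
By R18 (it is sandboxed): it is from an internal IP.
By R22 (it is rate-limited): it is elevated.
By R16 (it is classified as L): it is from a trusted device.
By R2 (it is from a trusted device, it has marker E): it carries a delegation token.
By R8 (it carries a delegation token): it meets criterion C.
By R13 (it meets criterion C, it is elevated): it satisfies condition X.
By R10 (it satisfies condition X, it is denied): it is logged for compliance.
By R4 (it is logged for compliance, it is from an internal IP): it is in category S.
By R5 (it is in category S): it satisfies condition F.

Yes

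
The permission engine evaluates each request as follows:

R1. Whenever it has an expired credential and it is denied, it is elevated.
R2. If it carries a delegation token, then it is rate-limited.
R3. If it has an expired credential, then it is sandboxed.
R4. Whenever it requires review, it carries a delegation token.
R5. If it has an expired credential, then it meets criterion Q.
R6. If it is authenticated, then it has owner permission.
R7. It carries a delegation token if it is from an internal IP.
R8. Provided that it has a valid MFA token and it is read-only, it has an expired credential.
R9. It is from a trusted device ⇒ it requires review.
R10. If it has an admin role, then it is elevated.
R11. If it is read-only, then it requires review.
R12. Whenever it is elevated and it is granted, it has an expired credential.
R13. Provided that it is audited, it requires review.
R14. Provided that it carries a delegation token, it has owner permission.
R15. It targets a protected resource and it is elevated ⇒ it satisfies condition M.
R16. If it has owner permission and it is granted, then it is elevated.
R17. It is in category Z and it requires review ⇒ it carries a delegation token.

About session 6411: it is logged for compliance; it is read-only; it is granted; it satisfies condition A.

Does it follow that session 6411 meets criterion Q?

By R11 (it is read-only): it requires review.
By R4 (it requires review): it carries a delegation token.
By R14 (it carries a delegation token): it has owner permission.
By R16 (it has owner permission, it is granted): it is elevated.
By R12 (it is elevated, it is granted): it has an expired credential.
By R5 (it has an expired credential): it meets criterion Q.

Yes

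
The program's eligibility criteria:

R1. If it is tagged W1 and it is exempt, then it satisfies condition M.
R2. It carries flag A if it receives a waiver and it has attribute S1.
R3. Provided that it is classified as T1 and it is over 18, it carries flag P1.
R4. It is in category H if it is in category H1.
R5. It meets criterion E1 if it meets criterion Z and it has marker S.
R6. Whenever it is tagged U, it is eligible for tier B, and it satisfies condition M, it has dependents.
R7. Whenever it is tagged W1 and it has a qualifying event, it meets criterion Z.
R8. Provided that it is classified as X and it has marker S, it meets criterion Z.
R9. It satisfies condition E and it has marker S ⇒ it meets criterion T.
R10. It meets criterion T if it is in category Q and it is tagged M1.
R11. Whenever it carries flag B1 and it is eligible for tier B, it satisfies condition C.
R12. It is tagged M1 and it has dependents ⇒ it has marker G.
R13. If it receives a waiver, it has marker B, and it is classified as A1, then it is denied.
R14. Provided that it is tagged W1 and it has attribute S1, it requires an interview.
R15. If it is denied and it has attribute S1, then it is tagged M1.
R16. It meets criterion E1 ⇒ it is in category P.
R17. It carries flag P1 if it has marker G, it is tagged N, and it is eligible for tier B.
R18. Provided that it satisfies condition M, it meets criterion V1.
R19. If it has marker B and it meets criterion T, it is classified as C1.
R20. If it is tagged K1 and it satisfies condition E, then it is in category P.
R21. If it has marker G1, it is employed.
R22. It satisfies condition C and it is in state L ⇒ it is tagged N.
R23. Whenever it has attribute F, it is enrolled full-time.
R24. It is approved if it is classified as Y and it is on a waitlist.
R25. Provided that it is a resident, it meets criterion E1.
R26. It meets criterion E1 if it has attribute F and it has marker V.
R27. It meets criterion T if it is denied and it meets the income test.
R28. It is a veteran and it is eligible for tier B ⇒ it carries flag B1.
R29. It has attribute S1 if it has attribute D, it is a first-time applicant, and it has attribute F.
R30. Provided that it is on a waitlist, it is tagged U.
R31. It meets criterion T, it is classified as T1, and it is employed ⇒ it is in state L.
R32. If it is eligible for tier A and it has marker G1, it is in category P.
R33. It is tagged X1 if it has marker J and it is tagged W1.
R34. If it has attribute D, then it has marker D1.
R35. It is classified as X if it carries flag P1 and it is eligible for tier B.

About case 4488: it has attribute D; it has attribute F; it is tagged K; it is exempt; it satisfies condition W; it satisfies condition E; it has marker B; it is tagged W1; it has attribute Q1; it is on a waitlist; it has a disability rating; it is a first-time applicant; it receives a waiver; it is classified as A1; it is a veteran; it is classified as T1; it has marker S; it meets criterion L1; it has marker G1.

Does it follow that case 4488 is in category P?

No

Forward chaining from the given facts derives: satisfies condition M, meets criterion T, is denied, meets criterion V1, is classified as C1, is employed, is enrolled full-time, has attribute S1, is tagged U, is in state L, has marker D1, carries flag A, requires an interview, is tagged M1.
Rules concluding "it is in category P": R16 needs "it meets criterion E1"; R20 needs "it is tagged K1"; R32 needs "it is eligible for tier A" — none of these are established.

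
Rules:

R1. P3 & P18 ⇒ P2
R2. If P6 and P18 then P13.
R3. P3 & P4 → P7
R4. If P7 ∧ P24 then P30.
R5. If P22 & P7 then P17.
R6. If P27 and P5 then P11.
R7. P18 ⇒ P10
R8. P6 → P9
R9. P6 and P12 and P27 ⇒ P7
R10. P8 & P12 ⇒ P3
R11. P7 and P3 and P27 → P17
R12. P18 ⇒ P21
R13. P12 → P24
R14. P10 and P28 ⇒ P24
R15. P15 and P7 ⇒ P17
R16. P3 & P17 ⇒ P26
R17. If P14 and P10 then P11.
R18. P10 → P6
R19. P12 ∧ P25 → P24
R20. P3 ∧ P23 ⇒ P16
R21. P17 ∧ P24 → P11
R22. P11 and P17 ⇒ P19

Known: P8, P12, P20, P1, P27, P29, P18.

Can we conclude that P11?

P10  (by R7: P18)
P3  (by R10: P8, P12)
P24  (by R13: P12)
P6  (by R18: P10)
P7  (by R9: P6, P12, P27)
P17  (by R11: P7, P3, P27)
P11  (by R21: P17, P24)

Yes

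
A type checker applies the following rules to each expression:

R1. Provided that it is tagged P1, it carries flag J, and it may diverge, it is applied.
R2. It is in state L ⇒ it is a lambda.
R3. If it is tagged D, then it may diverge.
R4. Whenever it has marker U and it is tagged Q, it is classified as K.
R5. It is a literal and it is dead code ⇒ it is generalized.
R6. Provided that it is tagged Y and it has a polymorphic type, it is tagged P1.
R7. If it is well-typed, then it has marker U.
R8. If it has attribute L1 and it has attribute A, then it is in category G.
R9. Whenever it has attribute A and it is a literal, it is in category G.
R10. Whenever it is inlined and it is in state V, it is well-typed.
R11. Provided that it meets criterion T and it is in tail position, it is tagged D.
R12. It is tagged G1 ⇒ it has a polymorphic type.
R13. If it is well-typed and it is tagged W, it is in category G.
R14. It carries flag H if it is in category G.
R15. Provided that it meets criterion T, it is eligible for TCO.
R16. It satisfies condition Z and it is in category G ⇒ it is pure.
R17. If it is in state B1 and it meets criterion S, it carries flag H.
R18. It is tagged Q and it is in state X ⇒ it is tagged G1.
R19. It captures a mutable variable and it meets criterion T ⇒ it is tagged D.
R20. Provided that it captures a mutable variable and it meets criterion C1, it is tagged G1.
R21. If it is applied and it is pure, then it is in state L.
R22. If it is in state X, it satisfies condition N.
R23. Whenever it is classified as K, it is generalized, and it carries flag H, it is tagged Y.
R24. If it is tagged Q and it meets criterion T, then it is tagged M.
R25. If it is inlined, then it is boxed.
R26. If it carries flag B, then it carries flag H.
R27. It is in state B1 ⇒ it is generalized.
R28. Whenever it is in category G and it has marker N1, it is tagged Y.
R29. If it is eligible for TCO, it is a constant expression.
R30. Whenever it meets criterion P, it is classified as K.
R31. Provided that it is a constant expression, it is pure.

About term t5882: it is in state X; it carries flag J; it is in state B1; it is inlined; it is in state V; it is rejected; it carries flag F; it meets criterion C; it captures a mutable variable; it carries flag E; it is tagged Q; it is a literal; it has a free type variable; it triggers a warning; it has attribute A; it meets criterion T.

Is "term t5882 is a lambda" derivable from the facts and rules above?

By R9 (it has attribute A, it is a literal): it is in category G.
By R10 (it is inlined, it is in state V): it is well-typed.
By R14 (it is in category G): it carries flag H.
By R15 (it meets criterion T): it is eligible for TCO.
By R18 (it is tagged Q, it is in state X): it is tagged G1.
By R19 (it captures a mutable variable, it meets criterion T): it is tagged D.
By R27 (it is in state B1): it is generalized.
By R29 (it is eligible for TCO): it is a constant expression.
By R31 (it is a constant expression): it is pure.
By R3 (it is tagged D): it may diverge.
By R7 (it is well-typed): it has marker U.
By R12 (it is tagged G1): it has a polymorphic type.
By R4 (it has marker U, it is tagged Q): it is classified as K.
By R23 (it is classified as K, it is generalized, it carries flag H): it is tagged Y.
By R6 (it is tagged Y, it has a polymorphic type): it is tagged P1.
By R1 (it is tagged P1, it carries flag J, it may diverge): it is applied.
By R21 (it is applied, it is pure): it is in state L.
By R2 (it is in state L): it is a lambda.

Yes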